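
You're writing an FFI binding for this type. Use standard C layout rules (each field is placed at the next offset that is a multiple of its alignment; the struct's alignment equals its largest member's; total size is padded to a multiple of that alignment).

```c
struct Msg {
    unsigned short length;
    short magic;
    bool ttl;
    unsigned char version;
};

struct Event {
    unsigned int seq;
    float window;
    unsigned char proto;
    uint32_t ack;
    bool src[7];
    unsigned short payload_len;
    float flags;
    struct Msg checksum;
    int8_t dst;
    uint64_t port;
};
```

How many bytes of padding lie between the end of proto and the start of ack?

3

Msg: 0..2  length  (2B, 2-aligned); 2..4  magic  (2B, 2-aligned); 4..5  ttl  (1B, 1-aligned); 5..6  version  (1B, 1-aligned); sizeof = 6, alignof = 2
0..4  seq  (4B, 4-aligned)
4..8  window  (4B, 4-aligned)
8..9  proto  (1B, 1-aligned)
9..12  -- padding (3B)
12..16  ack  (4B, 4-aligned)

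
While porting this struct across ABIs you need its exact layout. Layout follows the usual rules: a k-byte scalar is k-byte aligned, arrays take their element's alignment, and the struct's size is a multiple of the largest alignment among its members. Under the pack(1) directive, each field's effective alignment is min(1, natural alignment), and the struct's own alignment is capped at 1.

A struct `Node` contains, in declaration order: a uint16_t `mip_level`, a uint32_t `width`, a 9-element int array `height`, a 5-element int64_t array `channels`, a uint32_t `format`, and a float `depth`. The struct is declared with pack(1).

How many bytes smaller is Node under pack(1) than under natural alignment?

6

natural layout:
  0..2  mip_level  (2B, 2-aligned)
  2..4  -- padding (2B)
  4..8  width  (4B, 4-aligned)
  8..44  height  (36B, 4-aligned)
  44..48  -- padding (4B)
  48..88  channels  (40B, 8-aligned)
  88..92  format  (4B, 4-aligned)
  92..96  depth  (4B, 4-aligned)
  sizeof = 96, alignof = 8
packed(1) layout:
  0..2  mip_level  (2B, 1-aligned)
  2..6  width  (4B, 1-aligned)
  6..42  height  (36B, 1-aligned)
  42..82  channels  (40B, 1-aligned)
  82..86  format  (4B, 1-aligned)
  86..90  depth  (4B, 1-aligned)
  sizeof = 90, alignof = 1
96 − 90 = 6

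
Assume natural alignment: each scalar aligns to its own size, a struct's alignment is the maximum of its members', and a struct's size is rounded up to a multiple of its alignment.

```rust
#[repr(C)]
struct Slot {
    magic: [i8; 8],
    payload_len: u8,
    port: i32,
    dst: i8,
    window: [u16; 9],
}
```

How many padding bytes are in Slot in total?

0..8  magic  (8B, 1-aligned)
8..9  payload_len  (1B, 1-aligned)
9..12  -- padding (3B)
12..16  port  (4B, 4-aligned)
16..17  dst  (1B, 1-aligned)
17..18  -- padding (1B)
18..36  window  (18B, 2-aligned)
sizeof = 36, alignof = 4
data bytes 32, size 36 → padding 4

4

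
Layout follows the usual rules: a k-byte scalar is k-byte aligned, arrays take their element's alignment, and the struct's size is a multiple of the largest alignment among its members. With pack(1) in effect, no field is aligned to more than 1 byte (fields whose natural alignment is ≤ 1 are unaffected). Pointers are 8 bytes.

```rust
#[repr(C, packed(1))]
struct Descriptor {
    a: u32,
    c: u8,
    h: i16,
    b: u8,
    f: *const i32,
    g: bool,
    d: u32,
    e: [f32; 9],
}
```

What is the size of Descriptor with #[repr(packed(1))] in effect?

a at 0 (size 4, align 1) → ends 4
c at 4 (size 1, align 1) → ends 5
h at 5 (size 2, align 1) → ends 7
b at 7 (size 1, align 1) → ends 8
f at 8 (size 8, align 1) → ends 16
g at 16 (size 1, align 1) → ends 17
d at 17 (size 4, align 1) → ends 21
e at 21 (size 36, align 1) → ends 57
total 57 bytes, alignment 1

57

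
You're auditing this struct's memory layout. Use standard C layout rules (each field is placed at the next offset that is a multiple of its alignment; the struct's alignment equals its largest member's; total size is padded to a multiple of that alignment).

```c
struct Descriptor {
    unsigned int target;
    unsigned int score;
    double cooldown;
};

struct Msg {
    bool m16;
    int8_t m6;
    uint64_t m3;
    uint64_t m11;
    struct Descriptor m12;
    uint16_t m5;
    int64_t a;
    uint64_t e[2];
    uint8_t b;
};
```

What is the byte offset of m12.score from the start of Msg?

Descriptor: @0: target [4B, align 4] → 4; @4: score [4B, align 4] → 8; @8: cooldown [8B, align 8] → 16; size 16, align 8
@0: m16 [1B, align 1] → 1
@1: m6 [1B, align 1] → 2
+6 pad (align 8)
@8: m3 [8B, align 8] → 16
@16: m11 [8B, align 8] → 24
@24: m12 [16B, align 8] → 40
within Descriptor: score at 4
24 + 4 = 28

28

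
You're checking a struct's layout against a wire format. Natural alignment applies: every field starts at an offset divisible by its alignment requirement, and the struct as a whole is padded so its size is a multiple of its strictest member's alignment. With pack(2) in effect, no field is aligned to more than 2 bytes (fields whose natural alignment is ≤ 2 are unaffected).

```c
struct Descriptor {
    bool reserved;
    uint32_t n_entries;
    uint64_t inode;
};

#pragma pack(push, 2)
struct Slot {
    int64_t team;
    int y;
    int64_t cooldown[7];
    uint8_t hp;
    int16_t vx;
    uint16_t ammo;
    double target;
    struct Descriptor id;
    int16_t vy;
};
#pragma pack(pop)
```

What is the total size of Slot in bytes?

100

Descriptor: 0..1  reserved  (1B, 1-aligned); 1..4  -- padding (3B); 4..8  n_entries  (4B, 4-aligned); 8..16  inode  (8B, 8-aligned); sizeof = 16, alignof = 8
0..8  team  (8B, 2-aligned)
8..12  y  (4B, 2-aligned)
12..68  cooldown  (56B, 2-aligned)
68..69  hp  (1B, 1-aligned)
69..70  -- padding (1B)
70..72  vx  (2B, 2-aligned)
72..74  ammo  (2B, 2-aligned)
74..82  target  (8B, 2-aligned)
82..98  id  (16B, 2-aligned)
98..100  vy  (2B, 2-aligned)
sizeof = 100, alignof = 2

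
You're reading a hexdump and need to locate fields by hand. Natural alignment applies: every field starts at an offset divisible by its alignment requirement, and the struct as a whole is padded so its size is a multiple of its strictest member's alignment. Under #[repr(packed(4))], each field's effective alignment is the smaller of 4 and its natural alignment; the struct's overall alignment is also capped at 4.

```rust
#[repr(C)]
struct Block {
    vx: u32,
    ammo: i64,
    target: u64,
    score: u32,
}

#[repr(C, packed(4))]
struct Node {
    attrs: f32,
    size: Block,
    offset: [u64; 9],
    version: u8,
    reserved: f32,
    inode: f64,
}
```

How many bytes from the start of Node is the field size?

Block: @0: vx [4B, align 4] → 4; +4 pad (align 8); @8: ammo [8B, align 8] → 16; @16: target [8B, align 8] → 24; @24: score [4B, align 4] → 28; +4 tail pad (align 8); size 32, align 8
@0: attrs [4B, align 4] → 4
@4: size [32B, align 4] → 36

4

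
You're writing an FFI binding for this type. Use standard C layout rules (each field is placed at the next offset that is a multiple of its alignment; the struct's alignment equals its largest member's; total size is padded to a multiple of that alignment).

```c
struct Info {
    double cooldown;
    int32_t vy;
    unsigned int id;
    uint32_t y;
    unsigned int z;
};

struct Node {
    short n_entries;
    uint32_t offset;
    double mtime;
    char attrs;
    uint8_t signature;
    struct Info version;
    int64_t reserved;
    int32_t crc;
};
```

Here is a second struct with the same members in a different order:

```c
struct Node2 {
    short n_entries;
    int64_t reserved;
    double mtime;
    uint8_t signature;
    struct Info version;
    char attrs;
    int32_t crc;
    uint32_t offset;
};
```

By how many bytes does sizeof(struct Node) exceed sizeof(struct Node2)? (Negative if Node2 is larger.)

-8

Info: @0: cooldown [8B, align 8] → 8; @8: vy [4B, align 4] → 12; @12: id [4B, align 4] → 16; @16: y [4B, align 4] → 20; @20: z [4B, align 4] → 24; size 24, align 8
@0: n_entries [2B, align 2] → 2
+2 pad (align 4)
@4: offset [4B, align 4] → 8
@8: mtime [8B, align 8] → 16
@16: attrs [1B, align 1] → 17
@17: signature [1B, align 1] → 18
+6 pad (align 8)
@24: version [24B, align 8] → 48
@48: reserved [8B, align 8] → 56
@56: crc [4B, align 4] → 60
+4 tail pad (align 8)
size 64, align 8
— Node2 —
@0: n_entries [2B, align 2] → 2
+6 pad (align 8)
@8: reserved [8B, align 8] → 16
@16: mtime [8B, align 8] → 24
@24: signature [1B, align 1] → 25
+7 pad (align 8)
@32: version [24B, align 8] → 56
@56: attrs [1B, align 1] → 57
+3 pad (align 4)
@60: crc [4B, align 4] → 64
@64: offset [4B, align 4] → 68
+4 tail pad (align 8)
size 72, align 8
64 − 72 = -8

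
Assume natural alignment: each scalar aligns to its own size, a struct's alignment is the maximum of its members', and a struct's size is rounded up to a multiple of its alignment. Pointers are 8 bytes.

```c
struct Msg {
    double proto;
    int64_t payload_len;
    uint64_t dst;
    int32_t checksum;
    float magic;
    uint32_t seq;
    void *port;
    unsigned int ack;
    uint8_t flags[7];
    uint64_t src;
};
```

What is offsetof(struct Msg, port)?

0..8  proto  (8B, 8-aligned)
8..16  payload_len  (8B, 8-aligned)
16..24  dst  (8B, 8-aligned)
24..28  checksum  (4B, 4-aligned)
28..32  magic  (4B, 4-aligned)
32..36  seq  (4B, 4-aligned)
36..40  -- padding (4B)
40..48  port  (8B, 8-aligned)

40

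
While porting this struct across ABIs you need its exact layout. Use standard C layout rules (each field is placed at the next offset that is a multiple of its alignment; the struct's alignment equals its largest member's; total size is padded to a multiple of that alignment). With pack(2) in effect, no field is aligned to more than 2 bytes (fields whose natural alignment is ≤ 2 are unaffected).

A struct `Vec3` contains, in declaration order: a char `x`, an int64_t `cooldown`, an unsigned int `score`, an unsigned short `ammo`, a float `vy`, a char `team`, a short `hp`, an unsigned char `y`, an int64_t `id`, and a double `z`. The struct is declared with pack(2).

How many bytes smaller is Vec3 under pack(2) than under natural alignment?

natural layout:
  @0: x [1B, align 1] → 1
  +7 pad (align 8)
  @8: cooldown [8B, align 8] → 16
  @16: score [4B, align 4] → 20
  @20: ammo [2B, align 2] → 22
  +2 pad (align 4)
  @24: vy [4B, align 4] → 28
  @28: team [1B, align 1] → 29
  +1 pad (align 2)
  @30: hp [2B, align 2] → 32
  @32: y [1B, align 1] → 33
  +7 pad (align 8)
  @40: id [8B, align 8] → 48
  @48: z [8B, align 8] → 56
  size 56, align 8
packed(2) layout:
  @0: x [1B, align 1] → 1
  +1 pad (align 2)
  @2: cooldown [8B, align 2] → 10
  @10: score [4B, align 2] → 14
  @14: ammo [2B, align 2] → 16
  @16: vy [4B, align 2] → 20
  @20: team [1B, align 1] → 21
  +1 pad (align 2)
  @22: hp [2B, align 2] → 24
  @24: y [1B, align 1] → 25
  +1 pad (align 2)
  @26: id [8B, align 2] → 34
  @34: z [8B, align 2] → 42
  size 42, align 2
56 − 42 = 14

14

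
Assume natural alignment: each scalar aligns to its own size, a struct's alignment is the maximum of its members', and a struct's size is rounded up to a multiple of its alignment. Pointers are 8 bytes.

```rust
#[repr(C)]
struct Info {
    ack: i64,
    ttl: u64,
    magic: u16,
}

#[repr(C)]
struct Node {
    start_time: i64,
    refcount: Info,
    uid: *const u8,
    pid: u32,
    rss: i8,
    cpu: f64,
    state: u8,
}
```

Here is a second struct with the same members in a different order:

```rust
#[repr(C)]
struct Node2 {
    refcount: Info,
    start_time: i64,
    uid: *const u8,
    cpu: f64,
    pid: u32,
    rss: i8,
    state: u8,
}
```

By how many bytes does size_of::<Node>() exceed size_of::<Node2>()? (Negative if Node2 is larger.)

8

Info: 0..8  ack  (8B, 8-aligned); 8..16  ttl  (8B, 8-aligned); 16..18  magic  (2B, 2-aligned); 18..24  -- tail padding (6B); sizeof = 24, alignof = 8
0..8  start_time  (8B, 8-aligned)
8..32  refcount  (24B, 8-aligned)
32..40  uid  (8B, 8-aligned)
40..44  pid  (4B, 4-aligned)
44..45  rss  (1B, 1-aligned)
45..48  -- padding (3B)
48..56  cpu  (8B, 8-aligned)
56..57  state  (1B, 1-aligned)
57..64  -- tail padding (7B)
sizeof = 64, alignof = 8
— Node2 —
0..24  refcount  (24B, 8-aligned)
24..32  start_time  (8B, 8-aligned)
32..40  uid  (8B, 8-aligned)
40..48  cpu  (8B, 8-aligned)
48..52  pid  (4B, 4-aligned)
52..53  rss  (1B, 1-aligned)
53..54  state  (1B, 1-aligned)
54..56  -- tail padding (2B)
sizeof = 56, alignof = 8
64 − 56 = 8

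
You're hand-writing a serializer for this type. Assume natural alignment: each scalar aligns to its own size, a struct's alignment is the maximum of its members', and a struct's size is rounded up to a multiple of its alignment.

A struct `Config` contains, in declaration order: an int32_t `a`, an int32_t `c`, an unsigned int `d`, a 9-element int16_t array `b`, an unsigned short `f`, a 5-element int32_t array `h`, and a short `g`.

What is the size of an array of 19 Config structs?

1064

a at 0 (size 4, align 4) → ends 4
c at 4 (size 4, align 4) → ends 8
d at 8 (size 4, align 4) → ends 12
b at 12 (size 18, align 2) → ends 30
f at 30 (size 2, align 2) → ends 32
h at 32 (size 20, align 4) → ends 52
g at 52 (size 2, align 2) → ends 54
tail pad 2 to reach multiple of 4
total 56 bytes, alignment 4
array of 19: 19 × 56 = 1064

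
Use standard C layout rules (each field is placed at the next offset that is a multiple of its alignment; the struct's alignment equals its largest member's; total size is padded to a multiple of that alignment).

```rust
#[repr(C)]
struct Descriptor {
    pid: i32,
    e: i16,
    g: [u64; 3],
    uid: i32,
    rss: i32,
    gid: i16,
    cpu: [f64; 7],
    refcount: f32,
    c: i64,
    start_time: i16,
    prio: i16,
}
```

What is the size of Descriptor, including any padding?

128

0..4  pid  (4B, 4-aligned)
4..6  e  (2B, 2-aligned)
6..8  -- padding (2B)
8..32  g  (24B, 8-aligned)
32..36  uid  (4B, 4-aligned)
36..40  rss  (4B, 4-aligned)
40..42  gid  (2B, 2-aligned)
42..48  -- padding (6B)
48..104  cpu  (56B, 8-aligned)
104..108  refcount  (4B, 4-aligned)
108..112  -- padding (4B)
112..120  c  (8B, 8-aligned)
120..122  start_time  (2B, 2-aligned)
122..124  prio  (2B, 2-aligned)
124..128  -- tail padding (4B)
sizeof = 128, alignof = 8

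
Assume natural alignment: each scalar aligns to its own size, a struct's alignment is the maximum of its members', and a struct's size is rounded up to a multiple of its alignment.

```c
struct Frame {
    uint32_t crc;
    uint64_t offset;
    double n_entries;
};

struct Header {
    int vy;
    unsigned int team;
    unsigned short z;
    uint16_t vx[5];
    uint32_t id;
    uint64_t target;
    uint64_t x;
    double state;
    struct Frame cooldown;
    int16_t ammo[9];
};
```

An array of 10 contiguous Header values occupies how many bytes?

Frame: 0..4  crc  (4B, 4-aligned); 4..8  -- padding (4B); 8..16  offset  (8B, 8-aligned); 16..24  n_entries  (8B, 8-aligned); sizeof = 24, alignof = 8
0..4  vy  (4B, 4-aligned)
4..8  team  (4B, 4-aligned)
8..10  z  (2B, 2-aligned)
10..20  vx  (10B, 2-aligned)
20..24  id  (4B, 4-aligned)
24..32  target  (8B, 8-aligned)
32..40  x  (8B, 8-aligned)
40..48  state  (8B, 8-aligned)
48..72  cooldown  (24B, 8-aligned)
72..90  ammo  (18B, 2-aligned)
90..96  -- tail padding (6B)
sizeof = 96, alignof = 8
array of 10: 10 × 96 = 960

960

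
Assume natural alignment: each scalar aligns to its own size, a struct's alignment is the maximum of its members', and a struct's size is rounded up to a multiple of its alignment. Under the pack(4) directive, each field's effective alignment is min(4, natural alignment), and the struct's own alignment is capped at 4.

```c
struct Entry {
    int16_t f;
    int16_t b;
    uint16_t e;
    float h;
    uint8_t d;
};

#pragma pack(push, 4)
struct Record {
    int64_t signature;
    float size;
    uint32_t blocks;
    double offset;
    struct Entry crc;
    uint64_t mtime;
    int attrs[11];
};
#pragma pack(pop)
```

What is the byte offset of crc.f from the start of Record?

24

Entry: f at 0 (size 2, align 2) → ends 2; b at 2 (size 2, align 2) → ends 4; e at 4 (size 2, align 2) → ends 6; pad 2 to align 4 for h; h at 8 (size 4, align 4) → ends 12; d at 12 (size 1, align 1) → ends 13; tail pad 3 to reach multiple of 4; total 16 bytes, alignment 4
signature at 0 (size 8, align 4) → ends 8
size at 8 (size 4, align 4) → ends 12
blocks at 12 (size 4, align 4) → ends 16
offset at 16 (size 8, align 4) → ends 24
crc at 24 (size 16, align 4) → ends 40
within Entry: f at 0
24 + 0 = 24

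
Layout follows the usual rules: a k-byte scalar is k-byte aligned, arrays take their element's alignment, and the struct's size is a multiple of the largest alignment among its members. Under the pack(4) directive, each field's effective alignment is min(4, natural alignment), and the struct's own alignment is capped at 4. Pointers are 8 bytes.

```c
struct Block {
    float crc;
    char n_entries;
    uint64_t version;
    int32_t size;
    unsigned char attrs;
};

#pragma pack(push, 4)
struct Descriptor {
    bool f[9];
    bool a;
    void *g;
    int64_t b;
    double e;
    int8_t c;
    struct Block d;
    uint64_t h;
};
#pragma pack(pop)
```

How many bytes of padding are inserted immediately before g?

Block: crc at 0 (size 4, align 4) → ends 4; n_entries at 4 (size 1, align 1) → ends 5; pad 3 to align 8 for version; version at 8 (size 8, align 8) → ends 16; size at 16 (size 4, align 4) → ends 20; attrs at 20 (size 1, align 1) → ends 21; tail pad 3 to reach multiple of 8; total 24 bytes, alignment 8
f at 0 (size 9, align 1) → ends 9
a at 9 (size 1, align 1) → ends 10
pad 2 to align 4 for g
g at 12 (size 8, align 4) → ends 20

2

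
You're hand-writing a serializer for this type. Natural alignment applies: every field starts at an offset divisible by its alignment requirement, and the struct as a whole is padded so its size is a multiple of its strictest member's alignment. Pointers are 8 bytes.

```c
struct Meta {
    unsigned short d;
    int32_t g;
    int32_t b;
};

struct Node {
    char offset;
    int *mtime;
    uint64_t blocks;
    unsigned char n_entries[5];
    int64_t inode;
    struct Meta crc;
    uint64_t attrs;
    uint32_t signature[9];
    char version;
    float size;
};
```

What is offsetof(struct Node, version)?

100

Meta: 0..2  d  (2B, 2-aligned); 2..4  -- padding (2B); 4..8  g  (4B, 4-aligned); 8..12  b  (4B, 4-aligned); sizeof = 12, alignof = 4
0..1  offset  (1B, 1-aligned)
1..8  -- padding (7B)
8..16  mtime  (8B, 8-aligned)
16..24  blocks  (8B, 8-aligned)
24..29  n_entries  (5B, 1-aligned)
29..32  -- padding (3B)
32..40  inode  (8B, 8-aligned)
40..52  crc  (12B, 4-aligned)
52..56  -- padding (4B)
56..64  attrs  (8B, 8-aligned)
64..100  signature  (36B, 4-aligned)
100..101  version  (1B, 1-aligned)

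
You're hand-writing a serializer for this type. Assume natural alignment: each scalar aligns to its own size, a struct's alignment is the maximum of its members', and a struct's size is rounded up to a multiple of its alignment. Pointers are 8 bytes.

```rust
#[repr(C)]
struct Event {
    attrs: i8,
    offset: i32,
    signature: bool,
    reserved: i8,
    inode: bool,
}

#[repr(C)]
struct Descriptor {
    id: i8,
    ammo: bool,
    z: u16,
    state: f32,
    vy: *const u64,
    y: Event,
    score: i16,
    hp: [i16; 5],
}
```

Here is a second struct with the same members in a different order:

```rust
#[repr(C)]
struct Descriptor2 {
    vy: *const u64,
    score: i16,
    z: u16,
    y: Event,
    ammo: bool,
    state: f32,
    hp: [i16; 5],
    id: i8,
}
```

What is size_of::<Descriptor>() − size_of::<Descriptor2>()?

-8

Event: attrs at 0 (size 1, align 1) → ends 1; pad 3 to align 4 for offset; offset at 4 (size 4, align 4) → ends 8; signature at 8 (size 1, align 1) → ends 9; reserved at 9 (size 1, align 1) → ends 10; inode at 10 (size 1, align 1) → ends 11; tail pad 1 to reach multiple of 4; total 12 bytes, alignment 4
id at 0 (size 1, align 1) → ends 1
ammo at 1 (size 1, align 1) → ends 2
z at 2 (size 2, align 2) → ends 4
state at 4 (size 4, align 4) → ends 8
vy at 8 (size 8, align 8) → ends 16
y at 16 (size 12, align 4) → ends 28
score at 28 (size 2, align 2) → ends 30
hp at 30 (size 10, align 2) → ends 40
total 40 bytes, alignment 8
— Descriptor2 —
vy at 0 (size 8, align 8) → ends 8
score at 8 (size 2, align 2) → ends 10
z at 10 (size 2, align 2) → ends 12
y at 12 (size 12, align 4) → ends 24
ammo at 24 (size 1, align 1) → ends 25
pad 3 to align 4 for state
state at 28 (size 4, align 4) → ends 32
hp at 32 (size 10, align 2) → ends 42
id at 42 (size 1, align 1) → ends 43
tail pad 5 to reach multiple of 8
total 48 bytes, alignment 8
40 − 48 = -8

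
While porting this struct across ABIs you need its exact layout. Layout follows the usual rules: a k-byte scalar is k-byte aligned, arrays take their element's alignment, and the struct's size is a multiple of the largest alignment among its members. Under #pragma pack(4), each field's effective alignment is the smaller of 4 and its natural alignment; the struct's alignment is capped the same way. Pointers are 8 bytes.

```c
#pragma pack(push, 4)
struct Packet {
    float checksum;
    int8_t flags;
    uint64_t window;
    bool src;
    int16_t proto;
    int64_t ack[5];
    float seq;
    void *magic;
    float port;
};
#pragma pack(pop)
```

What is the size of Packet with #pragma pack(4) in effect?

76

@0: checksum [4B, align 4] → 4
@4: flags [1B, align 1] → 5
+3 pad (align 4)
@8: window [8B, align 4] → 16
@16: src [1B, align 1] → 17
+1 pad (align 2)
@18: proto [2B, align 2] → 20
@20: ack [40B, align 4] → 60
@60: seq [4B, align 4] → 64
@64: magic [8B, align 4] → 72
@72: port [4B, align 4] → 76
size 76, align 4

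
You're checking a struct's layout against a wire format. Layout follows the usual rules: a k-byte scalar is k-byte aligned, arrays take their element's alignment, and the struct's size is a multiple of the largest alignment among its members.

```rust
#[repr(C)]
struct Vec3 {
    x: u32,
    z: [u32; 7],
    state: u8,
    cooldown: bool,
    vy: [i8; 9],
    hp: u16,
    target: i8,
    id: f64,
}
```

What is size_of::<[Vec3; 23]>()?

1288

x at 0 (size 4, align 4) → ends 4
z at 4 (size 28, align 4) → ends 32
state at 32 (size 1, align 1) → ends 33
cooldown at 33 (size 1, align 1) → ends 34
vy at 34 (size 9, align 1) → ends 43
pad 1 to align 2 for hp
hp at 44 (size 2, align 2) → ends 46
target at 46 (size 1, align 1) → ends 47
pad 1 to align 8 for id
id at 48 (size 8, align 8) → ends 56
total 56 bytes, alignment 8
array of 23: 23 × 56 = 1288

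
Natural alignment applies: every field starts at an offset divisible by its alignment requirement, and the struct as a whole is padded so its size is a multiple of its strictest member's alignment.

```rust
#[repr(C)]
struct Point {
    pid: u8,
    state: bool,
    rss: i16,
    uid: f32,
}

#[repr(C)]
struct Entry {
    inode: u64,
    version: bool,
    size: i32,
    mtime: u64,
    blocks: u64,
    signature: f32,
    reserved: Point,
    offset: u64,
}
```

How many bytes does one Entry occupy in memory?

56

Point: 0..1  pid  (1B, 1-aligned); 1..2  state  (1B, 1-aligned); 2..4  rss  (2B, 2-aligned); 4..8  uid  (4B, 4-aligned); sizeof = 8, alignof = 4
0..8  inode  (8B, 8-aligned)
8..9  version  (1B, 1-aligned)
9..12  -- padding (3B)
12..16  size  (4B, 4-aligned)
16..24  mtime  (8B, 8-aligned)
24..32  blocks  (8B, 8-aligned)
32..36  signature  (4B, 4-aligned)
36..44  reserved  (8B, 4-aligned)
44..48  -- padding (4B)
48..56  offset  (8B, 8-aligned)
sizeof = 56, alignof = 8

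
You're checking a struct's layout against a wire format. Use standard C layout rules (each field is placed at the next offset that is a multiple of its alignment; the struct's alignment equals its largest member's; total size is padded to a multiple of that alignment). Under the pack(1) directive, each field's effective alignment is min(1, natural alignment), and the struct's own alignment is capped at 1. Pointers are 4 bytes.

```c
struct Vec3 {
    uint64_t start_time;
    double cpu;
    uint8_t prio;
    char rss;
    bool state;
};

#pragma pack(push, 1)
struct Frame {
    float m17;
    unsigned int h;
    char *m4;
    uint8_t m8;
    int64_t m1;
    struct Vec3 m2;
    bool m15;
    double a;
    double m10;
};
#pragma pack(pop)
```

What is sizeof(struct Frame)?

Vec3: 0..8  start_time  (8B, 8-aligned); 8..16  cpu  (8B, 8-aligned); 16..17  prio  (1B, 1-aligned); 17..18  rss  (1B, 1-aligned); 18..19  state  (1B, 1-aligned); 19..24  -- tail padding (5B); sizeof = 24, alignof = 8
0..4  m17  (4B, 1-aligned)
4..8  h  (4B, 1-aligned)
8..12  m4  (4B, 1-aligned)
12..13  m8  (1B, 1-aligned)
13..21  m1  (8B, 1-aligned)
21..45  m2  (24B, 1-aligned)
45..46  m15  (1B, 1-aligned)
46..54  a  (8B, 1-aligned)
54..62  m10  (8B, 1-aligned)
sizeof = 62, alignof = 1

62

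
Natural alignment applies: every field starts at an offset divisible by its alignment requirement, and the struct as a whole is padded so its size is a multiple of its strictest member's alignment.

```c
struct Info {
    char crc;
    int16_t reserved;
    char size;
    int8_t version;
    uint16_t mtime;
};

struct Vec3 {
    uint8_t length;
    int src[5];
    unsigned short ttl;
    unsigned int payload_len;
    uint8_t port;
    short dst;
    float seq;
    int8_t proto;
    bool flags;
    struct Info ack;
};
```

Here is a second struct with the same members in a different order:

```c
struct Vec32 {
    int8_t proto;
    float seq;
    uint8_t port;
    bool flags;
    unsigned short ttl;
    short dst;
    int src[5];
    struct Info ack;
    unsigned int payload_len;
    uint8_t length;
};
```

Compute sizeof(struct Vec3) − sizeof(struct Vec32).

Info: crc at 0 (size 1, align 1) → ends 1; pad 1 to align 2 for reserved; reserved at 2 (size 2, align 2) → ends 4; size at 4 (size 1, align 1) → ends 5; version at 5 (size 1, align 1) → ends 6; mtime at 6 (size 2, align 2) → ends 8; total 8 bytes, alignment 2
length at 0 (size 1, align 1) → ends 1
pad 3 to align 4 for src
src at 4 (size 20, align 4) → ends 24
ttl at 24 (size 2, align 2) → ends 26
pad 2 to align 4 for payload_len
payload_len at 28 (size 4, align 4) → ends 32
port at 32 (size 1, align 1) → ends 33
pad 1 to align 2 for dst
dst at 34 (size 2, align 2) → ends 36
seq at 36 (size 4, align 4) → ends 40
proto at 40 (size 1, align 1) → ends 41
flags at 41 (size 1, align 1) → ends 42
ack at 42 (size 8, align 2) → ends 50
tail pad 2 to reach multiple of 4
total 52 bytes, alignment 4
— Vec32 —
proto at 0 (size 1, align 1) → ends 1
pad 3 to align 4 for seq
seq at 4 (size 4, align 4) → ends 8
port at 8 (size 1, align 1) → ends 9
flags at 9 (size 1, align 1) → ends 10
ttl at 10 (size 2, align 2) → ends 12
dst at 12 (size 2, align 2) → ends 14
pad 2 to align 4 for src
src at 16 (size 20, align 4) → ends 36
ack at 36 (size 8, align 2) → ends 44
payload_len at 44 (size 4, align 4) → ends 48
length at 48 (size 1, align 1) → ends 49
tail pad 3 to reach multiple of 4
total 52 bytes, alignment 4
52 − 52 = 0

0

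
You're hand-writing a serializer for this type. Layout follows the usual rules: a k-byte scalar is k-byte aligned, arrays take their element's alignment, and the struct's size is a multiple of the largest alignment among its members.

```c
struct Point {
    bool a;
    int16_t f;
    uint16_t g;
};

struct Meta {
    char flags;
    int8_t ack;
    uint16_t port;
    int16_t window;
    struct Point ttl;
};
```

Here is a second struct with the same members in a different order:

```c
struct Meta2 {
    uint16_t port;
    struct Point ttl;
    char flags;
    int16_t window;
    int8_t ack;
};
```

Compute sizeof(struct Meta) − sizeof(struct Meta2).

Point: @0: a [1B, align 1] → 1; +1 pad (align 2); @2: f [2B, align 2] → 4; @4: g [2B, align 2] → 6; size 6, align 2
@0: flags [1B, align 1] → 1
@1: ack [1B, align 1] → 2
@2: port [2B, align 2] → 4
@4: window [2B, align 2] → 6
@6: ttl [6B, align 2] → 12
size 12, align 2
— Meta2 —
@0: port [2B, align 2] → 2
@2: ttl [6B, align 2] → 8
@8: flags [1B, align 1] → 9
+1 pad (align 2)
@10: window [2B, align 2] → 12
@12: ack [1B, align 1] → 13
+1 tail pad (align 2)
size 14, align 2
12 − 14 = -2

-2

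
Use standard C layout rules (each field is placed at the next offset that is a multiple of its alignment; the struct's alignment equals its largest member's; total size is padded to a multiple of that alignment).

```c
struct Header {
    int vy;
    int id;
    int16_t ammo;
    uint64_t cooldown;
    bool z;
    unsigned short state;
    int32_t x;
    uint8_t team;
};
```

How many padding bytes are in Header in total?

14

@0: vy [4B, align 4] → 4
@4: id [4B, align 4] → 8
@8: ammo [2B, align 2] → 10
+6 pad (align 8)
@16: cooldown [8B, align 8] → 24
@24: z [1B, align 1] → 25
+1 pad (align 2)
@26: state [2B, align 2] → 28
@28: x [4B, align 4] → 32
@32: team [1B, align 1] → 33
+7 tail pad (align 8)
size 40, align 8
data bytes 26, size 40 → padding 14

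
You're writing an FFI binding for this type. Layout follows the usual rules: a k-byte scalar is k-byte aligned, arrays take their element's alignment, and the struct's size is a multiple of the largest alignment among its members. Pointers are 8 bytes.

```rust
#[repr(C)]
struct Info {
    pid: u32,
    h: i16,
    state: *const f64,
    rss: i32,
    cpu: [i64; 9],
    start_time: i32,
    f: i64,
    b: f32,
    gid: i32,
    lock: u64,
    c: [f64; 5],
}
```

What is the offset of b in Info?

pid at 0 (size 4, align 4) → ends 4
h at 4 (size 2, align 2) → ends 6
pad 2 to align 8 for state
state at 8 (size 8, align 8) → ends 16
rss at 16 (size 4, align 4) → ends 20
pad 4 to align 8 for cpu
cpu at 24 (size 72, align 8) → ends 96
start_time at 96 (size 4, align 4) → ends 100
pad 4 to align 8 for f
f at 104 (size 8, align 8) → ends 112
b at 112 (size 4, align 4) → ends 116

112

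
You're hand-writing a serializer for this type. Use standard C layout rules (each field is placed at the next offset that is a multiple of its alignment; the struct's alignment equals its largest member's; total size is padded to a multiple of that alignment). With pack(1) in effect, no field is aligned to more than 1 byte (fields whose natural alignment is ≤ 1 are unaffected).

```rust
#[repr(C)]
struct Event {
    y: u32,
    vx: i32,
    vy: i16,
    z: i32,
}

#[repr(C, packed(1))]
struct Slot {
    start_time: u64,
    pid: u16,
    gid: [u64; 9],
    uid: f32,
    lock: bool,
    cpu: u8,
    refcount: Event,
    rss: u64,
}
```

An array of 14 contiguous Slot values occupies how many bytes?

1568

Event: @0: y [4B, align 4] → 4; @4: vx [4B, align 4] → 8; @8: vy [2B, align 2] → 10; +2 pad (align 4); @12: z [4B, align 4] → 16; size 16, align 4
@0: start_time [8B, align 1] → 8
@8: pid [2B, align 1] → 10
@10: gid [72B, align 1] → 82
@82: uid [4B, align 1] → 86
@86: lock [1B, align 1] → 87
@87: cpu [1B, align 1] → 88
@88: refcount [16B, align 1] → 104
@104: rss [8B, align 1] → 112
size 112, align 1
array of 14: 14 × 112 = 1568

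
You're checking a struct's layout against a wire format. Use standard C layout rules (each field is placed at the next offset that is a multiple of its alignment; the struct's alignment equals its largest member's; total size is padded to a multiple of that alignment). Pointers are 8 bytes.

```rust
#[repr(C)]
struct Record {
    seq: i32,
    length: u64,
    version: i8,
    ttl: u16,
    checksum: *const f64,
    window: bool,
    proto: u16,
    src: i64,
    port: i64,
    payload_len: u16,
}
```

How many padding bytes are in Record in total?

@0: seq [4B, align 4] → 4
+4 pad (align 8)
@8: length [8B, align 8] → 16
@16: version [1B, align 1] → 17
+1 pad (align 2)
@18: ttl [2B, align 2] → 20
+4 pad (align 8)
@24: checksum [8B, align 8] → 32
@32: window [1B, align 1] → 33
+1 pad (align 2)
@34: proto [2B, align 2] → 36
+4 pad (align 8)
@40: src [8B, align 8] → 48
@48: port [8B, align 8] → 56
@56: payload_len [2B, align 2] → 58
+6 tail pad (align 8)
size 64, align 8
data bytes 44, size 64 → padding 20

20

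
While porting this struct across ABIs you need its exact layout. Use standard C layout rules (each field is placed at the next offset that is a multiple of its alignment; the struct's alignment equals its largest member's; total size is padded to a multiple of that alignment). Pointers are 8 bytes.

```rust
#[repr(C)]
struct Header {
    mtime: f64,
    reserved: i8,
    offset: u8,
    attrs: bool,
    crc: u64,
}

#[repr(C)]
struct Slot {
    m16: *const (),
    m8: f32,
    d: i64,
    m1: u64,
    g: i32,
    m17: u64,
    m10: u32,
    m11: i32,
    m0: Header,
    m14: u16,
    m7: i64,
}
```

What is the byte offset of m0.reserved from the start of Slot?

64

Header: 0..8  mtime  (8B, 8-aligned); 8..9  reserved  (1B, 1-aligned); 9..10  offset  (1B, 1-aligned); 10..11  attrs  (1B, 1-aligned); 11..16  -- padding (5B); 16..24  crc  (8B, 8-aligned); sizeof = 24, alignof = 8
0..8  m16  (8B, 8-aligned)
8..12  m8  (4B, 4-aligned)
12..16  -- padding (4B)
16..24  d  (8B, 8-aligned)
24..32  m1  (8B, 8-aligned)
32..36  g  (4B, 4-aligned)
36..40  -- padding (4B)
40..48  m17  (8B, 8-aligned)
48..52  m10  (4B, 4-aligned)
52..56  m11  (4B, 4-aligned)
56..80  m0  (24B, 8-aligned)
within Header: reserved at 8
56 + 8 = 64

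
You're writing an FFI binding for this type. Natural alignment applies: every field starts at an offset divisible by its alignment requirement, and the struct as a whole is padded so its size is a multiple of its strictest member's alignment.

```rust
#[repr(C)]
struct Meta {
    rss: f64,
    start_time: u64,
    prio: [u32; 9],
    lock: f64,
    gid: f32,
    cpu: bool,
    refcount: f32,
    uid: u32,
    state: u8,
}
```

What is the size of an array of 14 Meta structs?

rss at 0 (size 8, align 8) → ends 8
start_time at 8 (size 8, align 8) → ends 16
prio at 16 (size 36, align 4) → ends 52
pad 4 to align 8 for lock
lock at 56 (size 8, align 8) → ends 64
gid at 64 (size 4, align 4) → ends 68
cpu at 68 (size 1, align 1) → ends 69
pad 3 to align 4 for refcount
refcount at 72 (size 4, align 4) → ends 76
uid at 76 (size 4, align 4) → ends 80
state at 80 (size 1, align 1) → ends 81
tail pad 7 to reach multiple of 8
total 88 bytes, alignment 8
array of 14: 14 × 88 = 1232

1232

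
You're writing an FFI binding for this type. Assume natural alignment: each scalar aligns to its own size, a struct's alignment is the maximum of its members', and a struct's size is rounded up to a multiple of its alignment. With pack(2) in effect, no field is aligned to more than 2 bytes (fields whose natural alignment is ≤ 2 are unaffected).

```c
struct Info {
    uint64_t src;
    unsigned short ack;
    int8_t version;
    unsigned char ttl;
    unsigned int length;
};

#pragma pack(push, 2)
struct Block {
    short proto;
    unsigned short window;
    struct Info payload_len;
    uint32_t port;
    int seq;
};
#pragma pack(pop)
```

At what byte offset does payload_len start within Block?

4

Info: src at 0 (size 8, align 8) → ends 8; ack at 8 (size 2, align 2) → ends 10; version at 10 (size 1, align 1) → ends 11; ttl at 11 (size 1, align 1) → ends 12; length at 12 (size 4, align 4) → ends 16; total 16 bytes, alignment 8
proto at 0 (size 2, align 2) → ends 2
window at 2 (size 2, align 2) → ends 4
payload_len at 4 (size 16, align 2) → ends 20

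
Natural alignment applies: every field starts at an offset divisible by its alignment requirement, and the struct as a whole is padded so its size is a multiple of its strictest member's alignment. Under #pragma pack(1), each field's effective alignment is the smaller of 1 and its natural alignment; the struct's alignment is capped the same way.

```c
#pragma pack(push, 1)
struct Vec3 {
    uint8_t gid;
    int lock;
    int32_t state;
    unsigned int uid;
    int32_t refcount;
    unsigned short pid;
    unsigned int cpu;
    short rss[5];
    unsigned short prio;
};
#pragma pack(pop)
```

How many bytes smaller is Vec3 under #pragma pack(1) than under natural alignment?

natural layout:
  gid at 0 (size 1, align 1) → ends 1
  pad 3 to align 4 for lock
  lock at 4 (size 4, align 4) → ends 8
  state at 8 (size 4, align 4) → ends 12
  uid at 12 (size 4, align 4) → ends 16
  refcount at 16 (size 4, align 4) → ends 20
  pid at 20 (size 2, align 2) → ends 22
  pad 2 to align 4 for cpu
  cpu at 24 (size 4, align 4) → ends 28
  rss at 28 (size 10, align 2) → ends 38
  prio at 38 (size 2, align 2) → ends 40
  total 40 bytes, alignment 4
packed(1) layout:
  gid at 0 (size 1, align 1) → ends 1
  lock at 1 (size 4, align 1) → ends 5
  state at 5 (size 4, align 1) → ends 9
  uid at 9 (size 4, align 1) → ends 13
  refcount at 13 (size 4, align 1) → ends 17
  pid at 17 (size 2, align 1) → ends 19
  cpu at 19 (size 4, align 1) → ends 23
  rss at 23 (size 10, align 1) → ends 33
  prio at 33 (size 2, align 1) → ends 35
  total 35 bytes, alignment 1
40 − 35 = 5

5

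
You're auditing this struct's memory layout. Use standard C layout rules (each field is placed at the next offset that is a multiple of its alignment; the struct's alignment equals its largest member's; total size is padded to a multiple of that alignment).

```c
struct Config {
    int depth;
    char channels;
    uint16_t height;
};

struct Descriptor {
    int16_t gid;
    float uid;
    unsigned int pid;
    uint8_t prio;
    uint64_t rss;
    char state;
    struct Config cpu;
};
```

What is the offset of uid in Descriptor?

Config: depth at 0 (size 4, align 4) → ends 4; channels at 4 (size 1, align 1) → ends 5; pad 1 to align 2 for height; height at 6 (size 2, align 2) → ends 8; total 8 bytes, alignment 4
gid at 0 (size 2, align 2) → ends 2
pad 2 to align 4 for uid
uid at 4 (size 4, align 4) → ends 8

4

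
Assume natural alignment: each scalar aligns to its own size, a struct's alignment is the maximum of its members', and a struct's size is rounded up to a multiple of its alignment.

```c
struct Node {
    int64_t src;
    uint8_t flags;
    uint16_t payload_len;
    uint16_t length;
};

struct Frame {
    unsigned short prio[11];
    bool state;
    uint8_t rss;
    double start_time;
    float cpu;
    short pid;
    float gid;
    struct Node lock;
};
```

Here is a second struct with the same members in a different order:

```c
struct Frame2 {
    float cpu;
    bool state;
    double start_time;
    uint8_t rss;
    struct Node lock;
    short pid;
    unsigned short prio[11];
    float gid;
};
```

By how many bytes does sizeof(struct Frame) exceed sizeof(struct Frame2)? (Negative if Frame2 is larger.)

Node: @0: src [8B, align 8] → 8; @8: flags [1B, align 1] → 9; +1 pad (align 2); @10: payload_len [2B, align 2] → 12; @12: length [2B, align 2] → 14; +2 tail pad (align 8); size 16, align 8
@0: prio [22B, align 2] → 22
@22: state [1B, align 1] → 23
@23: rss [1B, align 1] → 24
@24: start_time [8B, align 8] → 32
@32: cpu [4B, align 4] → 36
@36: pid [2B, align 2] → 38
+2 pad (align 4)
@40: gid [4B, align 4] → 44
+4 pad (align 8)
@48: lock [16B, align 8] → 64
size 64, align 8
— Frame2 —
@0: cpu [4B, align 4] → 4
@4: state [1B, align 1] → 5
+3 pad (align 8)
@8: start_time [8B, align 8] → 16
@16: rss [1B, align 1] → 17
+7 pad (align 8)
@24: lock [16B, align 8] → 40
@40: pid [2B, align 2] → 42
@42: prio [22B, align 2] → 64
@64: gid [4B, align 4] → 68
+4 tail pad (align 8)
size 72, align 8
64 − 72 = -8

-8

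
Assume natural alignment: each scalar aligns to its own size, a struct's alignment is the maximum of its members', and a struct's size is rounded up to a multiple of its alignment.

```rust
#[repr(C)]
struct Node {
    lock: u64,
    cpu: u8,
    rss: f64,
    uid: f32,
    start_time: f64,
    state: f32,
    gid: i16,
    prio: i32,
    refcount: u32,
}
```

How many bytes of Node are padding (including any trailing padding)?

lock at 0 (size 8, align 8) → ends 8
cpu at 8 (size 1, align 1) → ends 9
pad 7 to align 8 for rss
rss at 16 (size 8, align 8) → ends 24
uid at 24 (size 4, align 4) → ends 28
pad 4 to align 8 for start_time
start_time at 32 (size 8, align 8) → ends 40
state at 40 (size 4, align 4) → ends 44
gid at 44 (size 2, align 2) → ends 46
pad 2 to align 4 for prio
prio at 48 (size 4, align 4) → ends 52
refcount at 52 (size 4, align 4) → ends 56
total 56 bytes, alignment 8
data bytes 43, size 56 → padding 13

13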